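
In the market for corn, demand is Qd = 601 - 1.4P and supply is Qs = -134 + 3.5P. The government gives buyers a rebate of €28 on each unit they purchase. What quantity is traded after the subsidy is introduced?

Q' = 419

Pre-subsidy: 601 - 1.4P = -134 + 3.5P gives P* = 150, Q* = 391.
With the rebate, buyers effectively pay Pb = Ps − 28, where Ps is the price sellers receive.
Demand in terms of Ps becomes Qd = 601 − 1.4(Ps − 28) = 640.2 - 1.4Ps. Setting this equal to supply: 640.2 - 1.4Ps = -134 + 3.5Ps, so Ps = 158.
Buyers pay Pb = 158 − 28 = 130; Q' = -134 + 3.5·158 = 419.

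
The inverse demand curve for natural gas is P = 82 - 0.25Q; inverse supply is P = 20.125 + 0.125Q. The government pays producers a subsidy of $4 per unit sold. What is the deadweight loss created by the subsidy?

Pre-subsidy: 82 - 0.25Q = 20.125 + 0.125Q gives Q* = 165 and P* = 40.75.
With the subsidy, sellers receive Ps = Pb + 4 for each unit, where Pb is the price buyers pay.
On the curves, Pb = 82 - 0.25Q and Ps = 20.125 + 0.125Q; the wedge Ps − Pb = 4 gives 20.125 + 0.125Q − (82 - 0.25Q) = 4, so Q' = 527/3.
Then Pb = 82 − 0.25·(527/3) = 457/12 and Ps = 20.125 + 0.125·(527/3) = 505/12.
The subsidy expands output by 527/3 − 165 = 32/3 past the efficient level; on those units the gap between marginal cost and willingness to pay runs from 0 up to 4.
DWL = ½ × 4 × 32/3 = 64/3.

Deadweight loss = 64/3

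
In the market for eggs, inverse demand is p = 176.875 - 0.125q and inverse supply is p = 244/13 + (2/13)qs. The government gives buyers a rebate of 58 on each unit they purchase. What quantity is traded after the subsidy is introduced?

q' = 775

Pre-subsidy: 176.875 - 0.125q = 244/13 + (2/13)q gives q* = 567 and p* = 106.
With the rebate, buyers effectively pay pb = ps − 58, where ps is the price sellers receive.
On the curves, pb = 176.875 - 0.125q and ps = 244/13 + (2/13)q; the wedge ps − pb = 58 gives 244/13 + (2/13)q − (176.875 - 0.125q) = 58, so q' = 775.
Then pb = 176.875 − 0.125·775 = 80 and ps = 244/13 + (2/13)·775 = 138.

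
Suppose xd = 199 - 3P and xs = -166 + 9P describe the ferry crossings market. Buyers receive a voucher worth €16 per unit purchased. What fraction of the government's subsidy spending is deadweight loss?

Pre-subsidy: 199 - 3P = -166 + 9P gives P* = 365/12, x* = 107.75.
With the rebate, buyers effectively pay Pb = Ps − 16, where Ps is the price sellers receive.
Demand in terms of Ps becomes xd = 199 − 3(Ps − 16) = 247 - 3Ps. Setting this equal to supply: 247 - 3Ps = -166 + 9Ps, so Ps = 413/12.
Buyers pay Pb = 413/12 − 16 = 221/12; x' = -166 + 9·(413/12) = 143.75.
ΔCS = ½(107.75 + 143.75)(365/12 − 221/12) = 1509; ΔPS = ½(107.75 + 143.75)(413/12 − 365/12) = 503.
Government spending = 16 × 143.75 = 2300.
DWL = ½ × 16 × (143.75 − 107.75) = 288; fraction = 288 / 2300 = 72/575.

DWL / government spending = 72/575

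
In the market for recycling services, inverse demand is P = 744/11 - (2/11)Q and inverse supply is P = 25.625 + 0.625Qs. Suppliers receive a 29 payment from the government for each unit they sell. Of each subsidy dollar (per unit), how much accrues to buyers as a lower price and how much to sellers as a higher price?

Pre-subsidy: 744/11 - (2/11)Q = 25.625 + 0.625Q gives Q* = 3697/71 and P* = 4130/71.
With the subsidy, sellers receive Ps = Pb + 29 for each unit, where Pb is the price buyers pay.
On the curves, Pb = 744/11 - (2/11)Q and Ps = 25.625 + 0.625Q; the wedge Ps − Pb = 29 gives 25.625 + 0.625Q − (744/11 - (2/11)Q) = 29, so Q' = 6249/71.
Then Pb = 744/11 − (2/11)·(6249/71) = 3666/71 and Ps = 25.625 + 0.625·(6249/71) = 5725/71.
Buyers' price falls by P* − Pb = 4130/71 − 3666/71 = 464/71; sellers' price rises by Ps − P* = 5725/71 − 4130/71 = 1595/71.

Buyers gain 464/71 per unit; sellers gain 1595/71 per unit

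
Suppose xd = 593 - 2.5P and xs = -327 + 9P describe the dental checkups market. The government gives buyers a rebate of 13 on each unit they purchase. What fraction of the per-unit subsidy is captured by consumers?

Consumer share = 18/23

Pre-subsidy: 593 - 2.5P = -327 + 9P gives P* = 80, x* = 393.
With the rebate, buyers effectively pay Pb = Ps − 13, where Ps is the price sellers receive.
Demand in terms of Ps becomes xd = 593 − 2.5(Ps − 13) = 625.5 - 2.5Ps. Setting this equal to supply: 625.5 - 2.5Ps = -327 + 9Ps, so Ps = 1905/23.
Buyers pay Pb = 1905/23 − 13 = 1606/23; x' = -327 + 9·(1905/23) = 9624/23.
Buyers' price falls by P* − Pb = 80 − 1606/23 = 234/23; sellers' price rises by Ps − P* = 1905/23 − 80 = 65/23.
So consumers capture (234/23)/13 = 18/23 of each unit of subsidy.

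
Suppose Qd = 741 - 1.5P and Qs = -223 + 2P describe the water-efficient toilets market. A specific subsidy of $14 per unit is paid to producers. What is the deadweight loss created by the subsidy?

Pre-subsidy: 741 - 1.5P = -223 + 2P gives P* = 1928/7, Q* = 2295/7.
With the subsidy, sellers receive Ps = Pb + 14 for each unit, where Pb is the price buyers pay.
Supply in terms of Pb becomes Qs = -223 + 2(Pb + 14) = -195 + 2Pb. Setting this equal to demand: 741 - 1.5Pb = -195 + 2Pb, so Pb = 1872/7.
Sellers receive Ps = 1872/7 + 14 = 1970/7; Q' = 741 − 1.5·(1872/7) = 2379/7.
The subsidy expands output by 2379/7 − 2295/7 = 12 past the efficient level; on those units the gap between marginal cost and willingness to pay runs from 0 up to 14.
DWL = ½ × 14 × 12 = 84.

Deadweight loss = $84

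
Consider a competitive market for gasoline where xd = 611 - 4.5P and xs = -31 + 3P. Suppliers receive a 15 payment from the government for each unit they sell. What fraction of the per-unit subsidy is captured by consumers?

Pre-subsidy: 611 - 4.5P = -31 + 3P gives P* = 85.6, x* = 225.8.
With the subsidy, sellers receive Ps = Pb + 15 for each unit, where Pb is the price buyers pay.
Supply in terms of Pb becomes xs = -31 + 3(Pb + 15) = 14 + 3Pb. Setting this equal to demand: 611 - 4.5Pb = 14 + 3Pb, so Pb = 79.6.
Sellers receive Ps = 79.6 + 15 = 94.6; x' = 611 − 4.5·79.6 = 252.8.
Buyers' price falls by P* − Pb = 85.6 − 79.6 = 6; sellers' price rises by Ps − P* = 94.6 − 85.6 = 9.
So consumers capture 6/15 = 0.4 of each unit of subsidy.

Consumer share = 0.4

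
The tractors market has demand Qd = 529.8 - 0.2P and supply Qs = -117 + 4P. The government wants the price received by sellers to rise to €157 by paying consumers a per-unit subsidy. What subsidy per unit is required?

Required subsidy s = €63 per unit

At a seller price of 157, quantity supplied is -117 + 4·157 = 511.
Buyers absorb 511 only when they pay Pb with 529.8 − 0.2·Pb = 511, i.e. Pb = 94.
s = Ps − Pb = 157 − 94 = 63.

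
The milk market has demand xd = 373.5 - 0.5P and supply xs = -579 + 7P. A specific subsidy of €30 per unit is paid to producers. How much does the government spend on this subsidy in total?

Government cost = €9720

Pre-subsidy: 373.5 - 0.5P = -579 + 7P gives P* = 127, x* = 310.
With the subsidy, sellers receive Ps = Pb + 30 for each unit, where Pb is the price buyers pay.
Supply in terms of Pb becomes xs = -579 + 7(Pb + 30) = -369 + 7Pb. Setting this equal to demand: 373.5 - 0.5Pb = -369 + 7Pb, so Pb = 99.
Sellers receive Ps = 99 + 30 = 129; x' = 373.5 − 0.5·99 = 324.
Government outlay = subsidy × quantity = 30 × 324 = 9720.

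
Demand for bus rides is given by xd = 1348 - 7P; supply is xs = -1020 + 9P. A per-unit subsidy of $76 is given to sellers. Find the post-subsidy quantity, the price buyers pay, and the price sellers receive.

Pre-subsidy: 1348 - 7P = -1020 + 9P gives P* = 148, x* = 312.
With the subsidy, sellers receive Ps = Pb + 76 for each unit, where Pb is the price buyers pay.
Supply in terms of Pb becomes xs = -1020 + 9(Pb + 76) = -336 + 9Pb. Setting this equal to demand: 1348 - 7Pb = -336 + 9Pb, so Pb = 105.25.
Sellers receive Ps = 105.25 + 76 = 181.25; x' = 1348 − 7·105.25 = 611.25.

x' = 611.25; buyers pay $105.25; sellers receive $181.25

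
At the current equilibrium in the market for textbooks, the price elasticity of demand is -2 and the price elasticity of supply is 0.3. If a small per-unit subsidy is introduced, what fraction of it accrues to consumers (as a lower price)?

For a small subsidy around the equilibrium, the benefit split depends on the relative slopes, which at a point are proportional to the elasticities.
Buyer share = εs/(εs + |εd|) = 0.3/(0.3 + 2) = 3/23; seller share = |εd|/(εs + |εd|) = 20/23.

Consumer share = 3/23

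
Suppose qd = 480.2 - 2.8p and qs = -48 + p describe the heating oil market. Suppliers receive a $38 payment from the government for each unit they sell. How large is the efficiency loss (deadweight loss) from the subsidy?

Deadweight loss = $532

Pre-subsidy: 480.2 - 2.8p = -48 + p gives p* = 139, q* = 91.
With the subsidy, sellers receive ps = pb + 38 for each unit, where pb is the price buyers pay.
Supply in terms of pb becomes qs = -48 + 1(pb + 38) = -10 + pb. Setting this equal to demand: 480.2 - 2.8pb = -10 + pb, so pb = 129.
Sellers receive ps = 129 + 38 = 167; q' = 480.2 − 2.8·129 = 119.
The subsidy expands output by 119 − 91 = 28 past the efficient level; on those units the gap between marginal cost and willingness to pay runs from 0 up to 38.
DWL = ½ × 38 × 28 = 532.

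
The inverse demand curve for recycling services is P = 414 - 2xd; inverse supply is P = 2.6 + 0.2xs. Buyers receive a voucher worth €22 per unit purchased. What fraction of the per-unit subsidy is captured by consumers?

Pre-subsidy: 414 - 2x = 2.6 + 0.2x gives x* = 187 and P* = 40.
With the rebate, buyers effectively pay Pb = Ps − 22, where Ps is the price sellers receive.
On the curves, Pb = 414 - 2x and Ps = 2.6 + 0.2x; the wedge Ps − Pb = 22 gives 2.6 + 0.2x − (414 - 2x) = 22, so x' = 197.
Then Pb = 414 − 2·197 = 20 and Ps = 2.6 + 0.2·197 = 42.
Buyers' price falls by P* − Pb = 40 − 20 = 20; sellers' price rises by Ps − P* = 42 − 40 = 2.
So consumers capture 20/22 = 10/11 of each unit of subsidy.

Consumer share = 10/11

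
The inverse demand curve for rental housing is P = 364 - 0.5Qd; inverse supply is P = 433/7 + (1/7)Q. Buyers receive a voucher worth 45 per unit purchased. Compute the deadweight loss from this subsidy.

Pre-subsidy: 364 - 0.5Q = 433/7 + (1/7)Q gives Q* = 470 and P* = 129.
With the rebate, buyers effectively pay Pb = Ps − 45, where Ps is the price sellers receive.
On the curves, Pb = 364 - 0.5Q and Ps = 433/7 + (1/7)Q; the wedge Ps − Pb = 45 gives 433/7 + (1/7)Q − (364 - 0.5Q) = 45, so Q' = 540.
Then Pb = 364 − 0.5·540 = 94 and Ps = 433/7 + (1/7)·540 = 139.
The subsidy expands output by 540 − 470 = 70 past the efficient level; on those units the gap between marginal cost and willingness to pay runs from 0 up to 45.
DWL = ½ × 45 × 70 = 1575.

Deadweight loss = 1575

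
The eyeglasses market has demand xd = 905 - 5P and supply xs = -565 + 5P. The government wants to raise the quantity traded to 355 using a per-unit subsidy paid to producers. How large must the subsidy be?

At x = 355, invert demand for the buyer price: Pb = (905 − 355)/5 = 110; invert supply for the seller price: Ps = (355 − (-565))/5 = 184.
The subsidy must fill the gap: s = Ps − Pb = 184 − 110 = 74.

Required subsidy s = 74 per unit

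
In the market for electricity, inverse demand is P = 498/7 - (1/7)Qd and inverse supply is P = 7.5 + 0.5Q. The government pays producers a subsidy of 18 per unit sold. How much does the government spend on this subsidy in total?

Pre-subsidy: 498/7 - (1/7)Q = 7.5 + 0.5Q gives Q* = 99 and P* = 57.
With the subsidy, sellers receive Ps = Pb + 18 for each unit, where Pb is the price buyers pay.
On the curves, Pb = 498/7 - (1/7)Q and Ps = 7.5 + 0.5Q; the wedge Ps − Pb = 18 gives 7.5 + 0.5Q − (498/7 - (1/7)Q) = 18, so Q' = 127.
Then Pb = 498/7 − (1/7)·127 = 53 and Ps = 7.5 + 0.5·127 = 71.
Government outlay = subsidy × quantity = 18 × 127 = 2286.

Government cost = 2286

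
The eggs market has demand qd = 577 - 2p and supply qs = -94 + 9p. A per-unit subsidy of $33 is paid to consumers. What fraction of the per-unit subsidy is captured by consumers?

Consumer share = 9/11

Pre-subsidy: 577 - 2p = -94 + 9p gives p* = 61, q* = 455.
With the rebate, buyers effectively pay pb = ps − 33, where ps is the price sellers receive.
Demand in terms of ps becomes qd = 577 − 2(ps − 33) = 643 - 2ps. Setting this equal to supply: 643 - 2ps = -94 + 9ps, so ps = 67.
Buyers pay pb = 67 − 33 = 34; q' = -94 + 9·67 = 509.
Buyers' price falls by p* − pb = 61 − 34 = 27; sellers' price rises by ps − p* = 67 − 61 = 6.
So consumers capture 27/33 = 9/11 of each unit of subsidy.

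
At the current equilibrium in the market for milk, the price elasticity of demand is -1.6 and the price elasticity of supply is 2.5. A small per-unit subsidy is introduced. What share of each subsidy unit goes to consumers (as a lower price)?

For a small subsidy around the equilibrium, the benefit split depends on the relative slopes, which at a point are proportional to the elasticities.
Buyer share = εs/(εs + |εd|) = 2.5/(2.5 + 1.6) = 25/41; seller share = |εd|/(εs + |εd|) = 16/41.

Consumer share = 25/41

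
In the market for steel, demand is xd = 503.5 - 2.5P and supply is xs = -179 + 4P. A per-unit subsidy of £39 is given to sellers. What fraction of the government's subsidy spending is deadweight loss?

DWL / government spending = 30/301

Pre-subsidy: 503.5 - 2.5P = -179 + 4P gives P* = 105, x* = 241.
With the subsidy, sellers receive Ps = Pb + 39 for each unit, where Pb is the price buyers pay.
Supply in terms of Pb becomes xs = -179 + 4(Pb + 39) = -23 + 4Pb. Setting this equal to demand: 503.5 - 2.5Pb = -23 + 4Pb, so Pb = 81.
Sellers receive Ps = 81 + 39 = 120; x' = 503.5 − 2.5·81 = 301.
ΔCS = ½(241 + 301)(105 − 81) = 6504; ΔPS = ½(241 + 301)(120 − 105) = 4065.
Government spending = 39 × 301 = 11739.
DWL = ½ × 39 × (301 − 241) = 1170; fraction = 1170 / 11739 = 30/301.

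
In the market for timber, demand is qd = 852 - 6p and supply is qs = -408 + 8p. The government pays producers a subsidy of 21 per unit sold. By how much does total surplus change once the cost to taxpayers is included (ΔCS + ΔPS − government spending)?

Pre-subsidy: 852 - 6p = -408 + 8p gives p* = 90, q* = 312.
With the subsidy, sellers receive ps = pb + 21 for each unit, where pb is the price buyers pay.
Supply in terms of pb becomes qs = -408 + 8(pb + 21) = -240 + 8pb. Setting this equal to demand: 852 - 6pb = -240 + 8pb, so pb = 78.
Sellers receive ps = 78 + 21 = 99; q' = 852 − 6·78 = 384.
ΔCS = ½(312 + 384)(90 − 78) = 4176; ΔPS = ½(312 + 384)(99 − 90) = 3132.
Government spending = 21 × 384 = 8064.
Net change = 4176 + 3132 − 8064 = -756. The loss equals the DWL triangle ½·21·72.

Net change in total surplus = -756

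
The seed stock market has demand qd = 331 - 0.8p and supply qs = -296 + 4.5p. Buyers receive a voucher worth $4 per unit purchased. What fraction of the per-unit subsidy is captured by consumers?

Consumer share = 45/53

Pre-subsidy: 331 - 0.8p = -296 + 4.5p gives p* = 6270/53, q* = 12527/53.
With the rebate, buyers effectively pay pb = ps − 4, where ps is the price sellers receive.
Demand in terms of ps becomes qd = 331 − 0.8(ps − 4) = 334.2 - 0.8ps. Setting this equal to supply: 334.2 - 0.8ps = -296 + 4.5ps, so ps = 6302/53.
Buyers pay pb = 6302/53 − 4 = 6090/53; q' = -296 + 4.5·(6302/53) = 12671/53.
Buyers' price falls by p* − pb = 6270/53 − 6090/53 = 180/53; sellers' price rises by ps − p* = 6302/53 − 6270/53 = 32/53.
So consumers capture (180/53)/4 = 45/53 of each unit of subsidy.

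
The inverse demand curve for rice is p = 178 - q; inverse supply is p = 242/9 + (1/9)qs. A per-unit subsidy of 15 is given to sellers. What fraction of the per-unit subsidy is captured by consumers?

Consumer share = 0.9

Pre-subsidy: 178 - q = 242/9 + (1/9)q gives q* = 136 and p* = 42.
With the subsidy, sellers receive ps = pb + 15 for each unit, where pb is the price buyers pay.
On the curves, pb = 178 - q and ps = 242/9 + (1/9)q; the wedge ps − pb = 15 gives 242/9 + (1/9)q − (178 - q) = 15, so q' = 149.5.
Then pb = 178 − 1·149.5 = 28.5 and ps = 242/9 + (1/9)·149.5 = 43.5.
Buyers' price falls by p* − pb = 42 − 28.5 = 13.5; sellers' price rises by ps − p* = 43.5 − 42 = 1.5.
So consumers capture 13.5/15 = 0.9 of each unit of subsidy.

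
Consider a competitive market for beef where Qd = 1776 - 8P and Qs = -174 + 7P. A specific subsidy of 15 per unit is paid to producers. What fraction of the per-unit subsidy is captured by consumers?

Pre-subsidy: 1776 - 8P = -174 + 7P gives P* = 130, Q* = 736.
With the subsidy, sellers receive Ps = Pb + 15 for each unit, where Pb is the price buyers pay.
Supply in terms of Pb becomes Qs = -174 + 7(Pb + 15) = -69 + 7Pb. Setting this equal to demand: 1776 - 8Pb = -69 + 7Pb, so Pb = 123.
Sellers receive Ps = 123 + 15 = 138; Q' = 1776 − 8·123 = 792.
Buyers' price falls by P* − Pb = 130 − 123 = 7; sellers' price rises by Ps − P* = 138 − 130 = 8.
So consumers capture 7/15 = 7/15 of each unit of subsidy.

Consumer share = 7/15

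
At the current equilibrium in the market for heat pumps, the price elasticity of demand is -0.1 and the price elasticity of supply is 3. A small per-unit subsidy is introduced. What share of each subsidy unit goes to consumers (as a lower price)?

For a small subsidy around the equilibrium, the benefit split depends on the relative slopes, which at a point are proportional to the elasticities.
Buyer share = εs/(εs + |εd|) = 3/(3 + 0.1) = 30/31; seller share = |εd|/(εs + |εd|) = 1/31.

Consumer share = 30/31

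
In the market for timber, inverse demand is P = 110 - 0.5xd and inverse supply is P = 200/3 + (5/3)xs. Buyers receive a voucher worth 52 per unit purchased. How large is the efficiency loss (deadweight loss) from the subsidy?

Pre-subsidy: 110 - 0.5x = 200/3 + (5/3)x gives x* = 20 and P* = 100.
With the rebate, buyers effectively pay Pb = Ps − 52, where Ps is the price sellers receive.
On the curves, Pb = 110 - 0.5x and Ps = 200/3 + (5/3)x; the wedge Ps − Pb = 52 gives 200/3 + (5/3)x − (110 - 0.5x) = 52, so x' = 44.
Then Pb = 110 − 0.5·44 = 88 and Ps = 200/3 + (5/3)·44 = 140.
The subsidy expands output by 44 − 20 = 24 past the efficient level; on those units the gap between marginal cost and willingness to pay runs from 0 up to 52.
DWL = ½ × 52 × 24 = 624.

Deadweight loss = 624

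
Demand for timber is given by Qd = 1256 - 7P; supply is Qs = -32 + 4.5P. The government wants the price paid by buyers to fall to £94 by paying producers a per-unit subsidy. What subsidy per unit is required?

Required subsidy s = £46 per unit

At a buyer price of 94, quantity demanded is 1256 − 7·94 = 598.
Sellers supply 598 only when they receive Ps with -32 + 4.5·Ps = 598, i.e. Ps = 140.
s = Ps − Pb = 140 − 94 = 46.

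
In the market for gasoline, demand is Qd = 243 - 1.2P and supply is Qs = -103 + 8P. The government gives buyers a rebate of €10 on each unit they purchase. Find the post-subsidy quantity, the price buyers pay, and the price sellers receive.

Q' = 4791/23; buyers pay 665/23; sellers receive 895/23

Pre-subsidy: 243 - 1.2P = -103 + 8P gives P* = 865/23, Q* = 4551/23.
With the rebate, buyers effectively pay Pb = Ps − 10, where Ps is the price sellers receive.
Demand in terms of Ps becomes Qd = 243 − 1.2(Ps − 10) = 255 - 1.2Ps. Setting this equal to supply: 255 - 1.2Ps = -103 + 8Ps, so Ps = 895/23.
Buyers pay Pb = 895/23 − 10 = 665/23; Q' = -103 + 8·(895/23) = 4791/23.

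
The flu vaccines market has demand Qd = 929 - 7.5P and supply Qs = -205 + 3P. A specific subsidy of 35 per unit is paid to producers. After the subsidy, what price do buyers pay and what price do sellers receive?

Pre-subsidy: 929 - 7.5P = -205 + 3P gives P* = 108, Q* = 119.
With the subsidy, sellers receive Ps = Pb + 35 for each unit, where Pb is the price buyers pay.
Supply in terms of Pb becomes Qs = -205 + 3(Pb + 35) = -100 + 3Pb. Setting this equal to demand: 929 - 7.5Pb = -100 + 3Pb, so Pb = 98.
Sellers receive Ps = 98 + 35 = 133; Q' = 929 − 7.5·98 = 194.

Buyers pay 98; sellers receive 133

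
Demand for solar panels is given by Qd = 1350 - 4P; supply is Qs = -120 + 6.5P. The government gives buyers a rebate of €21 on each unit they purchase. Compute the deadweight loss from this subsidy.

Deadweight loss = €546

Pre-subsidy: 1350 - 4P = -120 + 6.5P gives P* = 140, Q* = 790.
With the rebate, buyers effectively pay Pb = Ps − 21, where Ps is the price sellers receive.
Demand in terms of Ps becomes Qd = 1350 − 4(Ps − 21) = 1434 - 4Ps. Setting this equal to supply: 1434 - 4Ps = -120 + 6.5Ps, so Ps = 148.
Buyers pay Pb = 148 − 21 = 127; Q' = -120 + 6.5·148 = 842.
The subsidy expands output by 842 − 790 = 52 past the efficient level; on those units the gap between marginal cost and willingness to pay runs from 0 up to 21.
DWL = ½ × 21 × 52 = 546.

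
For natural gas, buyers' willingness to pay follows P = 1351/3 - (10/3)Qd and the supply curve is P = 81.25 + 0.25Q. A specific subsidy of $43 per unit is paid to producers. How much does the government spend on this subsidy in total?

Government cost = $4945

Pre-subsidy: 1351/3 - (10/3)Q = 81.25 + 0.25Q gives Q* = 103 and P* = 107.
With the subsidy, sellers receive Ps = Pb + 43 for each unit, where Pb is the price buyers pay.
On the curves, Pb = 1351/3 - (10/3)Q and Ps = 81.25 + 0.25Q; the wedge Ps − Pb = 43 gives 81.25 + 0.25Q − (1351/3 - (10/3)Q) = 43, so Q' = 115.
Then Pb = 1351/3 − (10/3)·115 = 67 and Ps = 81.25 + 0.25·115 = 110.
Government outlay = subsidy × quantity = 43 × 115 = 4945.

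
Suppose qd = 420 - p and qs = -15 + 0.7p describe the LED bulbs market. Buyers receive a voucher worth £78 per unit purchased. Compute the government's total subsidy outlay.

Pre-subsidy: 420 - p = -15 + 0.7p gives p* = 4350/17, q* = 2790/17.
With the rebate, buyers effectively pay pb = ps − 78, where ps is the price sellers receive.
Demand in terms of ps becomes qd = 420 − 1(ps − 78) = 498 - ps. Setting this equal to supply: 498 - ps = -15 + 0.7ps, so ps = 5130/17.
Buyers pay pb = 5130/17 − 78 = 3804/17; q' = -15 + 0.7·(5130/17) = 3336/17.
Government outlay = subsidy × quantity = 78 × 3336/17 = 260208/17.

Government cost = 260208/17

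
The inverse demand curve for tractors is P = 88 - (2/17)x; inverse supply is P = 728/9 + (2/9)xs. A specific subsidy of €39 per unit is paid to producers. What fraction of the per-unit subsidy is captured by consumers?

Consumer share = 9/26

Pre-subsidy: 88 - (2/17)x = 728/9 + (2/9)x gives x* = 272/13 and P* = 1112/13.
With the subsidy, sellers receive Ps = Pb + 39 for each unit, where Pb is the price buyers pay.
On the curves, Pb = 88 - (2/17)x and Ps = 728/9 + (2/9)x; the wedge Ps − Pb = 39 gives 728/9 + (2/9)x − (88 - (2/17)x) = 39, so x' = 7055/52.
Then Pb = 88 − (2/17)·(7055/52) = 1873/26 and Ps = 728/9 + (2/9)·(7055/52) = 2887/26.
Buyers' price falls by P* − Pb = 1112/13 − 1873/26 = 13.5; sellers' price rises by Ps − P* = 2887/26 − 1112/13 = 25.5.
So consumers capture 13.5/39 = 9/26 of each unit of subsidy.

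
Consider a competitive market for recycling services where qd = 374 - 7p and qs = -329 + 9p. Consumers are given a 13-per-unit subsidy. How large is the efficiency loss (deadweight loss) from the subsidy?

Deadweight loss = 332.71875

Pre-subsidy: 374 - 7p = -329 + 9p gives p* = 43.9375, q* = 66.4375.
With the rebate, buyers effectively pay pb = ps − 13, where ps is the price sellers receive.
Demand in terms of ps becomes qd = 374 − 7(ps − 13) = 465 - 7ps. Setting this equal to supply: 465 - 7ps = -329 + 9ps, so ps = 49.625.
Buyers pay pb = 49.625 − 13 = 36.625; q' = -329 + 9·49.625 = 117.625.
The subsidy expands output by 117.625 − 66.4375 = 51.1875 past the efficient level; on those units the gap between marginal cost and willingness to pay runs from 0 up to 13.
DWL = ½ × 13 × 51.1875 = 332.71875.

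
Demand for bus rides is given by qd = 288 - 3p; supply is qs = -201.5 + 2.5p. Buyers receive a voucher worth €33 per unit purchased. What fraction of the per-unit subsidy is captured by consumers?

Pre-subsidy: 288 - 3p = -201.5 + 2.5p gives p* = 89, q* = 21.
With the rebate, buyers effectively pay pb = ps − 33, where ps is the price sellers receive.
Demand in terms of ps becomes qd = 288 − 3(ps − 33) = 387 - 3ps. Setting this equal to supply: 387 - 3ps = -201.5 + 2.5ps, so ps = 107.
Buyers pay pb = 107 − 33 = 74; q' = -201.5 + 2.5·107 = 66.
Buyers' price falls by p* − pb = 89 − 74 = 15; sellers' price rises by ps − p* = 107 − 89 = 18.
So consumers capture 15/33 = 5/11 of each unit of subsidy.

Consumer share = 5/11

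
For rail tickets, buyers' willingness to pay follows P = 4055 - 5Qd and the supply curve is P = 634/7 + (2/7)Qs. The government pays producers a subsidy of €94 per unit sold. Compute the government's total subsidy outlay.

Government cost = 2670446/37

Pre-subsidy: 4055 - 5Q = 634/7 + (2/7)Q gives Q* = 27751/37 and P* = 11280/37.
With the subsidy, sellers receive Ps = Pb + 94 for each unit, where Pb is the price buyers pay.
On the curves, Pb = 4055 - 5Q and Ps = 634/7 + (2/7)Q; the wedge Ps − Pb = 94 gives 634/7 + (2/7)Q − (4055 - 5Q) = 94, so Q' = 28409/37.
Then Pb = 4055 − 5·(28409/37) = 7990/37 and Ps = 634/7 + (2/7)·(28409/37) = 11468/37.
Government outlay = subsidy × quantity = 94 × 28409/37 = 2670446/37.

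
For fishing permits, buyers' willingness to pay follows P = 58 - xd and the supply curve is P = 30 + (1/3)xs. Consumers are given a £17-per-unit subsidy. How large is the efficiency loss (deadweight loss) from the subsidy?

Deadweight loss = £108.375

Pre-subsidy: 58 - x = 30 + (1/3)x gives x* = 21 and P* = 37.
With the rebate, buyers effectively pay Pb = Ps − 17, where Ps is the price sellers receive.
On the curves, Pb = 58 - x and Ps = 30 + (1/3)x; the wedge Ps − Pb = 17 gives 30 + (1/3)x − (58 - x) = 17, so x' = 33.75.
Then Pb = 58 − 1·33.75 = 24.25 and Ps = 30 + (1/3)·33.75 = 41.25.
The subsidy expands output by 33.75 − 21 = 12.75 past the efficient level; on those units the gap between marginal cost and willingness to pay runs from 0 up to 17.
DWL = ½ × 17 × 12.75 = 108.375.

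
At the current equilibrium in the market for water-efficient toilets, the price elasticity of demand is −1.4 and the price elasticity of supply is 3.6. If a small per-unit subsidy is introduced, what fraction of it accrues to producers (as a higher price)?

For a small subsidy around the equilibrium, the benefit split depends on the relative slopes, which at a point are proportional to the elasticities.
Buyer share = εs/(εs + |εd|) = 3.6/(3.6 + 1.4) = 0.72; seller share = |εd|/(εs + |εd|) = 0.28.
So producers capture 0.28 of the subsidy.

Producer share = 0.28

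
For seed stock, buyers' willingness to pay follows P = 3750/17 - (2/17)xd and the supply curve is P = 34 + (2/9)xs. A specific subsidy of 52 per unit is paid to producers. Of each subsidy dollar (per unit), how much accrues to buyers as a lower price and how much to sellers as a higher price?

Buyers gain 18 per unit; sellers gain 34 per unit

Pre-subsidy: 3750/17 - (2/17)x = 34 + (2/9)x gives x* = 549 and P* = 156.
With the subsidy, sellers receive Ps = Pb + 52 for each unit, where Pb is the price buyers pay.
On the curves, Pb = 3750/17 - (2/17)x and Ps = 34 + (2/9)x; the wedge Ps − Pb = 52 gives 34 + (2/9)x − (3750/17 - (2/17)x) = 52, so x' = 702.
Then Pb = 3750/17 − (2/17)·702 = 138 and Ps = 34 + (2/9)·702 = 190.
Buyers' price falls by P* − Pb = 156 − 138 = 18; sellers' price rises by Ps − P* = 190 − 156 = 34.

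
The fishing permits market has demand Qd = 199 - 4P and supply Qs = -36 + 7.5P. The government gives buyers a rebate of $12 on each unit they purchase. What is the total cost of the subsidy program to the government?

Government cost = 41004/23

Pre-subsidy: 199 - 4P = -36 + 7.5P gives P* = 470/23, Q* = 2697/23.
With the rebate, buyers effectively pay Pb = Ps − 12, where Ps is the price sellers receive.
Demand in terms of Ps becomes Qd = 199 − 4(Ps − 12) = 247 - 4Ps. Setting this equal to supply: 247 - 4Ps = -36 + 7.5Ps, so Ps = 566/23.
Buyers pay Pb = 566/23 − 12 = 290/23; Q' = -36 + 7.5·(566/23) = 3417/23.
Government outlay = subsidy × quantity = 12 × 3417/23 = 41004/23.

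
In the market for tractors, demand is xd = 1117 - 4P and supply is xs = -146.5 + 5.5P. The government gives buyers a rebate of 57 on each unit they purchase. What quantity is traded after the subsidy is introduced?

Pre-subsidy: 1117 - 4P = -146.5 + 5.5P gives P* = 133, x* = 585.
With the rebate, buyers effectively pay Pb = Ps − 57, where Ps is the price sellers receive.
Demand in terms of Ps becomes xd = 1117 − 4(Ps − 57) = 1345 - 4Ps. Setting this equal to supply: 1345 - 4Ps = -146.5 + 5.5Ps, so Ps = 157.
Buyers pay Pb = 157 − 57 = 100; x' = -146.5 + 5.5·157 = 717.

x' = 717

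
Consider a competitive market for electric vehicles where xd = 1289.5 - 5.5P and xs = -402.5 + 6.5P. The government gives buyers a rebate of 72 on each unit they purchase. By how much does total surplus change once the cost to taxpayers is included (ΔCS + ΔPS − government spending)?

Pre-subsidy: 1289.5 - 5.5P = -402.5 + 6.5P gives P* = 141, x* = 514.
With the rebate, buyers effectively pay Pb = Ps − 72, where Ps is the price sellers receive.
Demand in terms of Ps becomes xd = 1289.5 − 5.5(Ps − 72) = 1685.5 - 5.5Ps. Setting this equal to supply: 1685.5 - 5.5Ps = -402.5 + 6.5Ps, so Ps = 174.
Buyers pay Pb = 174 − 72 = 102; x' = -402.5 + 6.5·174 = 728.5.
ΔCS = ½(514 + 728.5)(141 − 102) = 24228.75; ΔPS = ½(514 + 728.5)(174 − 141) = 20501.25.
Government spending = 72 × 728.5 = 52452.
Net change = 24228.75 + 20501.25 − 52452 = -7722. The loss equals the DWL triangle ½·72·214.5.

Net change in total surplus = -7722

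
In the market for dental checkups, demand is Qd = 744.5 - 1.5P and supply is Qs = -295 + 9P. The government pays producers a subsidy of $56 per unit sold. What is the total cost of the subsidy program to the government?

Pre-subsidy: 744.5 - 1.5P = -295 + 9P gives P* = 99, Q* = 596.
With the subsidy, sellers receive Ps = Pb + 56 for each unit, where Pb is the price buyers pay.
Supply in terms of Pb becomes Qs = -295 + 9(Pb + 56) = 209 + 9Pb. Setting this equal to demand: 744.5 - 1.5Pb = 209 + 9Pb, so Pb = 51.
Sellers receive Ps = 51 + 56 = 107; Q' = 744.5 − 1.5·51 = 668.
Government outlay = subsidy × quantity = 56 × 668 = 37408.

Government cost = $37408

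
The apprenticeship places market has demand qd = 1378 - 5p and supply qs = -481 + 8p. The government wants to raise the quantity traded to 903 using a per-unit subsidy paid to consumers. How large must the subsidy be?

Required subsidy s = 78 per unit

At q = 903, invert demand for the buyer price: pb = (1378 − 903)/5 = 95; invert supply for the seller price: ps = (903 − (-481))/8 = 173.
The subsidy must fill the gap: s = ps − pb = 173 − 95 = 78.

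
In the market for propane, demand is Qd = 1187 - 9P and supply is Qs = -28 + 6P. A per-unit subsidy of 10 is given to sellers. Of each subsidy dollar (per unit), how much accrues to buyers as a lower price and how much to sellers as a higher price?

Buyers gain 4 per unit; sellers gain 6 per unit

Pre-subsidy: 1187 - 9P = -28 + 6P gives P* = 81, Q* = 458.
With the subsidy, sellers receive Ps = Pb + 10 for each unit, where Pb is the price buyers pay.
Supply in terms of Pb becomes Qs = -28 + 6(Pb + 10) = 32 + 6Pb. Setting this equal to demand: 1187 - 9Pb = 32 + 6Pb, so Pb = 77.
Sellers receive Ps = 77 + 10 = 87; Q' = 1187 − 9·77 = 494.
Buyers' price falls by P* − Pb = 81 − 77 = 4; sellers' price rises by Ps − P* = 87 − 81 = 6.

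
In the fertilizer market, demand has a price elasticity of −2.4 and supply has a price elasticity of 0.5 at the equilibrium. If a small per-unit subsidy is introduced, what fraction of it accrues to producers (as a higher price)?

For a small subsidy around the equilibrium, the benefit split depends on the relative slopes, which at a point are proportional to the elasticities.
Buyer share = εs/(εs + |εd|) = 0.5/(0.5 + 2.4) = 5/29; seller share = |εd|/(εs + |εd|) = 24/29.
So producers capture 24/29 of the subsidy.

Producer share = 24/29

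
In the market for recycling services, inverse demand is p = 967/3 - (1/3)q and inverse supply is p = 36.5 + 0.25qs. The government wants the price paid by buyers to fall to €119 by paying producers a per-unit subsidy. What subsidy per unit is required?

Required subsidy s = €70 per unit

At a buyer price of 119, quantity demanded is 967 − 3·119 = 610.
Sellers supply 610 only when they receive ps = 36.5 + 0.25·610 = 189.
s = ps − pb = 189 − 119 = 70.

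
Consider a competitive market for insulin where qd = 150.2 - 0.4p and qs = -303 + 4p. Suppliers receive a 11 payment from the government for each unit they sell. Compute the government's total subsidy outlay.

Government cost = 1243

Pre-subsidy: 150.2 - 0.4p = -303 + 4p gives p* = 103, q* = 109.
With the subsidy, sellers receive ps = pb + 11 for each unit, where pb is the price buyers pay.
Supply in terms of pb becomes qs = -303 + 4(pb + 11) = -259 + 4pb. Setting this equal to demand: 150.2 - 0.4pb = -259 + 4pb, so pb = 93.
Sellers receive ps = 93 + 11 = 104; q' = 150.2 − 0.4·93 = 113.
Government outlay = subsidy × quantity = 11 × 113 = 1243.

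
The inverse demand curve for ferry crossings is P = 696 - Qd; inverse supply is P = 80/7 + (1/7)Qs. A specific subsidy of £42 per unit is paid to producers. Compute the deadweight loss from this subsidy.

Pre-subsidy: 696 - Q = 80/7 + (1/7)Q gives Q* = 599 and P* = 97.
With the subsidy, sellers receive Ps = Pb + 42 for each unit, where Pb is the price buyers pay.
On the curves, Pb = 696 - Q and Ps = 80/7 + (1/7)Q; the wedge Ps − Pb = 42 gives 80/7 + (1/7)Q − (696 - Q) = 42, so Q' = 635.75.
Then Pb = 696 − 1·635.75 = 60.25 and Ps = 80/7 + (1/7)·635.75 = 102.25.
The subsidy expands output by 635.75 − 599 = 36.75 past the efficient level; on those units the gap between marginal cost and willingness to pay runs from 0 up to 42.
DWL = ½ × 42 × 36.75 = 771.75.

Deadweight loss = £771.75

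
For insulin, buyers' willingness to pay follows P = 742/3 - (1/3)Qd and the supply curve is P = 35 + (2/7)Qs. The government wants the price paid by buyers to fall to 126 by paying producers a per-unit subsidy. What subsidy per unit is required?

At a buyer price of 126, quantity demanded is 742 − 3·126 = 364.
Sellers supply 364 only when they receive Ps = 35 + (2/7)·364 = 139.
s = Ps − Pb = 139 − 126 = 13.

Required subsidy s = 13 per unit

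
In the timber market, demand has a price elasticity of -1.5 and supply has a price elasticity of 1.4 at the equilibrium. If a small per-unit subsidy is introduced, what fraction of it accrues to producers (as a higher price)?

For a small subsidy around the equilibrium, the benefit split depends on the relative slopes, which at a point are proportional to the elasticities.
Buyer share = εs/(εs + |εd|) = 1.4/(1.4 + 1.5) = 14/29; seller share = |εd|/(εs + |εd|) = 15/29.
So producers capture 15/29 of the subsidy.

Producer share = 15/29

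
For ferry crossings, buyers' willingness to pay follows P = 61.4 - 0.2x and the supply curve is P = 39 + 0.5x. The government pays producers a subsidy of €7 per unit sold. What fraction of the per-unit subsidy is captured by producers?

Pre-subsidy: 61.4 - 0.2x = 39 + 0.5x gives x* = 32 and P* = 55.
With the subsidy, sellers receive Ps = Pb + 7 for each unit, where Pb is the price buyers pay.
On the curves, Pb = 61.4 - 0.2x and Ps = 39 + 0.5x; the wedge Ps − Pb = 7 gives 39 + 0.5x − (61.4 - 0.2x) = 7, so x' = 42.
Then Pb = 61.4 − 0.2·42 = 53 and Ps = 39 + 0.5·42 = 60.
Buyers' price falls by P* − Pb = 55 − 53 = 2; sellers' price rises by Ps − P* = 60 − 55 = 5.
So producers capture 5/7 = 5/7 of each unit of subsidy.

Producer share = 5/7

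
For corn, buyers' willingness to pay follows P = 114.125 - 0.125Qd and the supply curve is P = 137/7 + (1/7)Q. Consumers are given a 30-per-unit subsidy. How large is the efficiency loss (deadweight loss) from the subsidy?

Pre-subsidy: 114.125 - 0.125Q = 137/7 + (1/7)Q gives Q* = 353 and P* = 70.
With the rebate, buyers effectively pay Pb = Ps − 30, where Ps is the price sellers receive.
On the curves, Pb = 114.125 - 0.125Q and Ps = 137/7 + (1/7)Q; the wedge Ps − Pb = 30 gives 137/7 + (1/7)Q − (114.125 - 0.125Q) = 30, so Q' = 465.
Then Pb = 114.125 − 0.125·465 = 56 and Ps = 137/7 + (1/7)·465 = 86.
The subsidy expands output by 465 − 353 = 112 past the efficient level; on those units the gap between marginal cost and willingness to pay runs from 0 up to 30.
DWL = ½ × 30 × 112 = 1680.

Deadweight loss = 1680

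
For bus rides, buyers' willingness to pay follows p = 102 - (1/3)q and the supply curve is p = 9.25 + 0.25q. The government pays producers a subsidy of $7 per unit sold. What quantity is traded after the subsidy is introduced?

Pre-subsidy: 102 - (1/3)q = 9.25 + 0.25q gives q* = 159 and p* = 49.
With the subsidy, sellers receive ps = pb + 7 for each unit, where pb is the price buyers pay.
On the curves, pb = 102 - (1/3)q and ps = 9.25 + 0.25q; the wedge ps − pb = 7 gives 9.25 + 0.25q − (102 - (1/3)q) = 7, so q' = 171.
Then pb = 102 − (1/3)·171 = 45 and ps = 9.25 + 0.25·171 = 52.

q' = 171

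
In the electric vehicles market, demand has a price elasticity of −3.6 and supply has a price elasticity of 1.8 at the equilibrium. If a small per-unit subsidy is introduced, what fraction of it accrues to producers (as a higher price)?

Producer share = 2/3

For a small subsidy around the equilibrium, the benefit split depends on the relative slopes, which at a point are proportional to the elasticities.
Buyer share = εs/(εs + |εd|) = 1.8/(1.8 + 3.6) = 1/3; seller share = |εd|/(εs + |εd|) = 2/3.
So producers capture 2/3 of the subsidy.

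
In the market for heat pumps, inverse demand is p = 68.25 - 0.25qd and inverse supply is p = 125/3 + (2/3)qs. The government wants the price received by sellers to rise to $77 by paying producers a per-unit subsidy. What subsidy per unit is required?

At a seller price of 77, quantity supplied is -62.5 + 1.5·77 = 53.
Buyers absorb 53 only when they pay pb = 68.25 − 0.25·53 = 55.
s = ps − pb = 77 − 55 = 22.

Required subsidy s = $22 per unit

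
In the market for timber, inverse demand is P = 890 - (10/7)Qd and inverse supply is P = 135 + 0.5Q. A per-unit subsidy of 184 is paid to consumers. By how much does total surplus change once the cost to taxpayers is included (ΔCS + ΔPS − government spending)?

Pre-subsidy: 890 - (10/7)Q = 135 + 0.5Q gives Q* = 10570/27 and P* = 8930/27.
With the rebate, buyers effectively pay Pb = Ps − 184, where Ps is the price sellers receive.
On the curves, Pb = 890 - (10/7)Q and Ps = 135 + 0.5Q; the wedge Ps − Pb = 184 gives 135 + 0.5Q − (890 - (10/7)Q) = 184, so Q' = 4382/9.
Then Pb = 890 − (10/7)·(4382/9) = 1750/9 and Ps = 135 + 0.5·(4382/9) = 3406/9.
ΔCS = ½(10570/27 + 4382/9)(8930/27 − 1750/9) = 43637440/729; ΔPS = ½(10570/27 + 4382/9)(3406/9 − 8930/27) = 15273104/729.
Government spending = 184 × 4382/9 = 806288/9.
Net change = 43637440/729 + 15273104/729 − 806288/9 = -236992/27. The loss equals the DWL triangle ½·184·2576/27.

Net change in total surplus = -236992/27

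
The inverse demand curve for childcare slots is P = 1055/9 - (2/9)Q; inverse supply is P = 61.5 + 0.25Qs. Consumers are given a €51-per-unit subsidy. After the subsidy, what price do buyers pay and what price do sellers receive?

Buyers pay €67; sellers receive €118

Pre-subsidy: 1055/9 - (2/9)Q = 61.5 + 0.25Q gives Q* = 118 and P* = 91.
With the rebate, buyers effectively pay Pb = Ps − 51, where Ps is the price sellers receive.
On the curves, Pb = 1055/9 - (2/9)Q and Ps = 61.5 + 0.25Q; the wedge Ps − Pb = 51 gives 61.5 + 0.25Q − (1055/9 - (2/9)Q) = 51, so Q' = 226.
Then Pb = 1055/9 − (2/9)·226 = 67 and Ps = 61.5 + 0.25·226 = 118.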